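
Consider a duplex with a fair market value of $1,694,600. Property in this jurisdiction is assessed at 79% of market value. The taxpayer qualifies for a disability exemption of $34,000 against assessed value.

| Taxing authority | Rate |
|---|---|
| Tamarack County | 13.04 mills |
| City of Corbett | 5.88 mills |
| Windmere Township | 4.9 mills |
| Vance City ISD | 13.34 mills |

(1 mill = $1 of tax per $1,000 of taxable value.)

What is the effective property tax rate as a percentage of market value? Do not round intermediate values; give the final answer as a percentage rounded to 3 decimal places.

2.861%

Assessed value = $1,694,600 × 0.79 = $1,338,734
Taxable value = $1,338,734 − $34,000 = $1,304,734
Tamarack County: $1,304,734 × 0.01304 = $17,013.73136
City of Corbett: $1,304,734 × 0.00588 = $7,671.83592
Windmere Township: $1,304,734 × 0.0049 = $6,393.1966
Vance City ISD: $1,304,734 × 0.01334 = $17,405.15156
Total tax = $48,483.91544
Effective rate = $48,483.91544 ÷ $1,694,600 = 2.861% of market value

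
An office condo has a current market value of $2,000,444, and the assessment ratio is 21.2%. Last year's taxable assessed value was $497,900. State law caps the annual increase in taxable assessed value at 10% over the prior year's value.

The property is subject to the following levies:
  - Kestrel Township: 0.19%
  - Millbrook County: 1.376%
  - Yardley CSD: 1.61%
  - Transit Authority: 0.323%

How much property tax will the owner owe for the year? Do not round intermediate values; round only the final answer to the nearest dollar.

Uncapped assessed value = $2,000,444 × 0.212 = $424,094.128
Cap limit = $497,900 × 1.1 = $547,690
Taxable assessed value = min($424,094.128, $547,690) = $424,094.128 (cap does not bind)
Kestrel Township: $424,094.128 × 0.0019 = $805.7788432
Millbrook County: $424,094.128 × 0.01376 = $5,835.53520128
Yardley CSD: $424,094.128 × 0.0161 = $6,827.9154608
Transit Authority: $424,094.128 × 0.00323 = $1,369.82403344
Total = $14,839.05353872

$14,839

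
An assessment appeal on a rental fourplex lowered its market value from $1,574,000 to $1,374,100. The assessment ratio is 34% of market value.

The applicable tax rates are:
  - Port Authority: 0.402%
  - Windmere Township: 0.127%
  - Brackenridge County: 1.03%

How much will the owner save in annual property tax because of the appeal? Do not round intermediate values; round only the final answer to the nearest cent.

$1,059.59

Old assessed value = $1,574,000 × 0.34 = $535,160
New assessed value = $1,374,100 × 0.34 = $467,194
Combined rate = 0.00402 + 0.00127 + 0.0103 = 0.01559
Old tax = $535,160 × 0.01559 = $8,343.1444
New tax = $467,194 × 0.01559 = $7,283.55446
Reduction = $8,343.1444 − $7,283.55446 = $1,059.58994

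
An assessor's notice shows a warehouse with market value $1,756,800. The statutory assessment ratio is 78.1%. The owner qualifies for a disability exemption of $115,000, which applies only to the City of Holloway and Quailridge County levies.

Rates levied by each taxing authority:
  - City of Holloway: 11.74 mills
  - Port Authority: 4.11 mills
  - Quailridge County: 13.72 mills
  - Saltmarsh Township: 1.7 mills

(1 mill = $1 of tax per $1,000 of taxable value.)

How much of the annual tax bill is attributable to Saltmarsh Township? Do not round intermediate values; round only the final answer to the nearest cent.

Assessed value = $1,756,800 × 0.781 = $1,372,060.8
Saltmarsh Township taxable value = $1,372,060.8 (exemption does not apply)
Saltmarsh Township levy = $1,372,060.8 × 0.0017 = $2,332.50336

$2,332.50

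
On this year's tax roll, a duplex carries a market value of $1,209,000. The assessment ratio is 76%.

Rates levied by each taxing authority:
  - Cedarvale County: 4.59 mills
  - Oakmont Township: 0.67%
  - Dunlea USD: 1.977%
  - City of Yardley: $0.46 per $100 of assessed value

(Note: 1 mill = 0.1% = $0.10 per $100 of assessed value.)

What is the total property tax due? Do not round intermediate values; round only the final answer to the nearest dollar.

Assessed value = $1,209,000 × 0.76 = $918,840
Cedarvale County: $918,840 × 0.00459 = $4,217.4756
Oakmont Township: $918,840 × 0.0067 = $6,156.228
Dunlea USD: $918,840 × 0.01977 = $18,165.4668
City of Yardley: $918,840 × 0.0046 = $4,226.664
Total = $32,765.8344

$32,766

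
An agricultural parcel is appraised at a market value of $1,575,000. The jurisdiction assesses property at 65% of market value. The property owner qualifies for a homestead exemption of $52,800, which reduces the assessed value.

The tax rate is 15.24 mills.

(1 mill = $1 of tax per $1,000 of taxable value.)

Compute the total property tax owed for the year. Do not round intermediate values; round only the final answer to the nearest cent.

$14,797.28

Assessed value = $1,575,000 × 0.65 = $1,023,750
Taxable value = $1,023,750 − $52,800 = $970,950
Tax = $970,950 × 0.01524 = $14,797.278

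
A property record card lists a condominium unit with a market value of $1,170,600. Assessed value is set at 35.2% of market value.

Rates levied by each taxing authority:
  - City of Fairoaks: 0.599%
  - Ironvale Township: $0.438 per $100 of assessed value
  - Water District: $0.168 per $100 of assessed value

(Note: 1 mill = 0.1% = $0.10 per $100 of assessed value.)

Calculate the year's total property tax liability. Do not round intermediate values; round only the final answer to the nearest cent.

Assessed value = $1,170,600 × 0.352 = $412,051.2
City of Fairoaks: $412,051.2 × 0.00599 = $2,468.186688
Ironvale Township: $412,051.2 × 0.00438 = $1,804.784256
Water District: $412,051.2 × 0.00168 = $692.246016
Total = $4,965.21696

$4,965.22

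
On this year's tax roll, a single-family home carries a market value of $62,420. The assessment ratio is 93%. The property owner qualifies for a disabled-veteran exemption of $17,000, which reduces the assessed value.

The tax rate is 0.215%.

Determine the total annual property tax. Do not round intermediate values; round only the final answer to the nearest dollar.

$88

Assessed value = $62,420 × 0.93 = $58,050.6
Taxable value = $58,050.6 − $17,000 = $41,050.6
Tax = $41,050.6 × 0.00215 = $88.25879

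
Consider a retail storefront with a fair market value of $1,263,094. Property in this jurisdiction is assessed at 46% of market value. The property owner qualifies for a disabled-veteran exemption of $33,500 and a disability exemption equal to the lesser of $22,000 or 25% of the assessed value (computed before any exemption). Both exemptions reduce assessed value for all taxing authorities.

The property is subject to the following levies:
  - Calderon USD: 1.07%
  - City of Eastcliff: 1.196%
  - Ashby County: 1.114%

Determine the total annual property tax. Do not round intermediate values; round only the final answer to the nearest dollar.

Assessed value = $1,263,094 × 0.46 = $581,023.24
Disability exemption = min($22,000, 25% × $581,023.24) = min($22,000, $145,255.81) = $22,000 (dollar cap binds)
Taxable value = $581,023.24 − $33,500 − $22,000 = $525,523.24
Calderon USD: $525,523.24 × 0.0107 = $5,623.098668
City of Eastcliff: $525,523.24 × 0.01196 = $6,285.2579504
Ashby County: $525,523.24 × 0.01114 = $5,854.3288936
Total = $17,762.685512

$17,763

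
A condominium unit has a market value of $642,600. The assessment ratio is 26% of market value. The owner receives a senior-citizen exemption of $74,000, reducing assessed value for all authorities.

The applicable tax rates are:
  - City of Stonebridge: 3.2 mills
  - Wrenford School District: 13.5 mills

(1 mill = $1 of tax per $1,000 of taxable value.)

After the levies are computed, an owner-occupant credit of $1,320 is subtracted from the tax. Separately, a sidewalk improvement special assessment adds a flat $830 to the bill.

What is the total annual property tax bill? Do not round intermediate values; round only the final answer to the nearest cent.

$1,064.37

Assessed value = $642,600 × 0.26 = $167,076
Taxable value = $167,076 − $74,000 = $93,076
City of Stonebridge: $93,076 × 0.0032 = $297.8432
Wrenford School District: $93,076 × 0.0135 = $1,256.526
Levies subtotal = $1,554.3692
After credit = $1,554.3692 − $1,320 = $234.3692
Total = $234.3692 + $830 = $1,064.3692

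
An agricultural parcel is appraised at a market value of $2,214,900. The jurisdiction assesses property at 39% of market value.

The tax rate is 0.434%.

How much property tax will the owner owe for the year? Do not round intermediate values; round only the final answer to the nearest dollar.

Assessed value = $2,214,900 × 0.39 = $863,811
Tax = $863,811 × 0.00434 = $3,748.93974

$3,749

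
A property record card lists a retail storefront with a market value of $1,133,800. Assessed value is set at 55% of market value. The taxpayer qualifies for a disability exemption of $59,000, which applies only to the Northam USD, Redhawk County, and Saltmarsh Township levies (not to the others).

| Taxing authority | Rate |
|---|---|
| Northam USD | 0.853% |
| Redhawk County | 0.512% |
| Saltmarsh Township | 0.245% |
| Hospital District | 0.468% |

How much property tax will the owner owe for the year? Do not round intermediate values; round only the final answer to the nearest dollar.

$12,008

Assessed value = $1,133,800 × 0.55 = $623,590
Northam USD: ($623,590 − $59,000) × 0.00853 = $564,590 × 0.00853 = $4,815.9527
Redhawk County: ($623,590 − $59,000) × 0.00512 = $564,590 × 0.00512 = $2,890.7008
Saltmarsh Township: ($623,590 − $59,000) × 0.00245 = $564,590 × 0.00245 = $1,383.2455
Hospital District: $623,590 × 0.00468 = $2,918.4012
Total = $12,008.3002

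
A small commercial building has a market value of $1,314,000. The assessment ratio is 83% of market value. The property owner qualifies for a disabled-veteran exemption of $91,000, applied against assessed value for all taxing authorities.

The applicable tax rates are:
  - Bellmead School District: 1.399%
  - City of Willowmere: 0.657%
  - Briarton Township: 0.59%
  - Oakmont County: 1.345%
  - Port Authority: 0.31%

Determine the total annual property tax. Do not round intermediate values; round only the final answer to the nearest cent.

$42,993.66

Assessed value = $1,314,000 × 0.83 = $1,090,620
Taxable value = $1,090,620 − $91,000 = $999,620
Bellmead School District: $999,620 × 0.01399 = $13,984.6838
City of Willowmere: $999,620 × 0.00657 = $6,567.5034
Briarton Township: $999,620 × 0.0059 = $5,897.758
Oakmont County: $999,620 × 0.01345 = $13,444.889
Port Authority: $999,620 × 0.0031 = $3,098.822
Total = $13,984.6838 + $6,567.5034 + $5,897.758 + $13,444.889 + $3,098.822 = $42,993.6562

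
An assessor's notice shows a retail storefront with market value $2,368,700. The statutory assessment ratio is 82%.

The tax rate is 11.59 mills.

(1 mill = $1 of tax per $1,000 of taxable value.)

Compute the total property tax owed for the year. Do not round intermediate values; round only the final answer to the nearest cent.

$22,511.65

Assessed value = $2,368,700 × 0.82 = $1,942,334
Tax = $1,942,334 × 0.01159 = $22,511.65106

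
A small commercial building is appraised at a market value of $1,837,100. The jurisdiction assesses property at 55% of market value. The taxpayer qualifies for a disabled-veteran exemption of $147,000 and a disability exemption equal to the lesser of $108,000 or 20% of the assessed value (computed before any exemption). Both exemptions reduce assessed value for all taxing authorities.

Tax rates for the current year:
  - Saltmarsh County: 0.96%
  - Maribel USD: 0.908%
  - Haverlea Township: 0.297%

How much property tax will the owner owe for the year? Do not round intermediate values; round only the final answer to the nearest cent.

$16,354.52

Assessed value = $1,837,100 × 0.55 = $1,010,405
Disability exemption = min($108,000, 20% × $1,010,405) = min($108,000, $202,081) = $108,000 (dollar cap binds)
Taxable value = $1,010,405 − $147,000 − $108,000 = $755,405
Saltmarsh County: $755,405 × 0.0096 = $7,251.888
Maribel USD: $755,405 × 0.00908 = $6,859.0774
Haverlea Township: $755,405 × 0.00297 = $2,243.55285
Total = $16,354.51825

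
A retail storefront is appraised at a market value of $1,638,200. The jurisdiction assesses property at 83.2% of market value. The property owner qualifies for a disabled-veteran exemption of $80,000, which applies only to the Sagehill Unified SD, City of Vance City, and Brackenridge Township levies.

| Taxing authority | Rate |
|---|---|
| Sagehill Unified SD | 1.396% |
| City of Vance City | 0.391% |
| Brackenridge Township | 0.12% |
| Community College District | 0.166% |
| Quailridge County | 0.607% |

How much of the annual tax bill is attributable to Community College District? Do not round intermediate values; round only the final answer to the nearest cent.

Assessed value = $1,638,200 × 0.832 = $1,362,982.4
Community College District taxable value = $1,362,982.4 (exemption does not apply)
Community College District levy = $1,362,982.4 × 0.00166 = $2,262.550784

$2,262.55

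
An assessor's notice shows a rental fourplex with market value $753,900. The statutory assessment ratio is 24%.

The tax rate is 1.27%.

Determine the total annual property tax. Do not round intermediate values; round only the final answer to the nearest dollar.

$2,298

Assessed value = $753,900 × 0.24 = $180,936
Tax = $180,936 × 0.0127 = $2,297.8872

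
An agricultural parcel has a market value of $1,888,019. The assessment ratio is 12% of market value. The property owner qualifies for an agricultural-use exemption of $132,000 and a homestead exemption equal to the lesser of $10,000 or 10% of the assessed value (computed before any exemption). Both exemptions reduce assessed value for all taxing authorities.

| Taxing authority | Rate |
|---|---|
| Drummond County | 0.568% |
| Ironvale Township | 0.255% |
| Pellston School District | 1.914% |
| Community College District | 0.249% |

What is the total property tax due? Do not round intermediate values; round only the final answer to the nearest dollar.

$2,525

Assessed value = $1,888,019 × 0.12 = $226,562.28
Homestead exemption = min($10,000, 10% × $226,562.28) = min($10,000, $22,656.228) = $10,000 (dollar cap binds)
Taxable value = $226,562.28 − $132,000 − $10,000 = $84,562.28
Drummond County: $84,562.28 × 0.00568 = $480.3137504
Ironvale Township: $84,562.28 × 0.00255 = $215.633814
Pellston School District: $84,562.28 × 0.01914 = $1,618.5220392
Community College District: $84,562.28 × 0.00249 = $210.5600772
Total = $2,525.0296808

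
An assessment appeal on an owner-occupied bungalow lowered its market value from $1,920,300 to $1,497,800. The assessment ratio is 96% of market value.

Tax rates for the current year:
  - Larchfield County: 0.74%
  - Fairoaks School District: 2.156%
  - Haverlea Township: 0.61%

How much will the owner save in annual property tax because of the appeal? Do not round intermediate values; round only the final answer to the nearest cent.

$14,220.34

Old assessed value = $1,920,300 × 0.96 = $1,843,488
New assessed value = $1,497,800 × 0.96 = $1,437,888
Combined rate = 0.0074 + 0.02156 + 0.0061 = 0.03506
Old tax = $1,843,488 × 0.03506 = $64,632.68928
New tax = $1,437,888 × 0.03506 = $50,412.35328
Reduction = $64,632.68928 − $50,412.35328 = $14,220.336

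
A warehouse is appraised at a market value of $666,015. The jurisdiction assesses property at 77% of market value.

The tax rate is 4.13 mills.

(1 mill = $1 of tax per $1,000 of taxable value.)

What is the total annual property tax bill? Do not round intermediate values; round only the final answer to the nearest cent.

$2,117.99

Assessed value = $666,015 × 0.77 = $512,831.55
Tax = $512,831.55 × 0.00413 = $2,117.9943015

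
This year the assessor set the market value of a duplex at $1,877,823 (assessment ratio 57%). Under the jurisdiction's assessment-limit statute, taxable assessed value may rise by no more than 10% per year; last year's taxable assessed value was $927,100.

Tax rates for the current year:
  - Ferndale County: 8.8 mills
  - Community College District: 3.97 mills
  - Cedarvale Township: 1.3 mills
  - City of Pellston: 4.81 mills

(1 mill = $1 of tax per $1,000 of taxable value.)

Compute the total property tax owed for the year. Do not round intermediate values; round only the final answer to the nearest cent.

$19,254.01

Uncapped assessed value = $1,877,823 × 0.57 = $1,070,359.11
Cap limit = $927,100 × 1.1 = $1,019,810
Taxable assessed value = min($1,070,359.11, $1,019,810) = $1,019,810 (cap binds)
Ferndale County: $1,019,810 × 0.0088 = $8,974.328
Community College District: $1,019,810 × 0.00397 = $4,048.6457
Cedarvale Township: $1,019,810 × 0.0013 = $1,325.753
City of Pellston: $1,019,810 × 0.00481 = $4,905.2861
Total = $19,254.0128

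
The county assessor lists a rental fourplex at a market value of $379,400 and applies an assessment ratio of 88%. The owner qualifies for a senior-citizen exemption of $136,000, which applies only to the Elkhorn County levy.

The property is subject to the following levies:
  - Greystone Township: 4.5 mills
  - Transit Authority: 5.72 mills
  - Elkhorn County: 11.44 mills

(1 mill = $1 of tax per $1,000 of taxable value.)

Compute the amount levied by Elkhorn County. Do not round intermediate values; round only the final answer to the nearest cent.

$2,263.66

Assessed value = $379,400 × 0.88 = $333,872
Elkhorn County taxable value = $333,872 − $136,000 = $197,872
Elkhorn County levy = $197,872 × 0.01144 = $2,263.65568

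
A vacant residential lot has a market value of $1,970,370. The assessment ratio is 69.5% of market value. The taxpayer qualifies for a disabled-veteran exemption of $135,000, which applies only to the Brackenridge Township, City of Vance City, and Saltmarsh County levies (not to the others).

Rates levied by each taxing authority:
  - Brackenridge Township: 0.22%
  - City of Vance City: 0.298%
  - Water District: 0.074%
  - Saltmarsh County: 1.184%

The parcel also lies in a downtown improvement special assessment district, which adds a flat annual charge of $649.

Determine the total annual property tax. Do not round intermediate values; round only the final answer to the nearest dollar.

$22,672

Assessed value = $1,970,370 × 0.695 = $1,369,407.15
Brackenridge Township: ($1,369,407.15 − $135,000) × 0.0022 = $1,234,407.15 × 0.0022 = $2,715.69573
City of Vance City: ($1,369,407.15 − $135,000) × 0.00298 = $1,234,407.15 × 0.00298 = $3,678.533307
Water District: $1,369,407.15 × 0.00074 = $1,013.361291
Saltmarsh County: ($1,369,407.15 − $135,000) × 0.01184 = $1,234,407.15 × 0.01184 = $14,615.380656
Levies subtotal = $22,022.970984
Total = $22,022.970984 + $649 = $22,671.970984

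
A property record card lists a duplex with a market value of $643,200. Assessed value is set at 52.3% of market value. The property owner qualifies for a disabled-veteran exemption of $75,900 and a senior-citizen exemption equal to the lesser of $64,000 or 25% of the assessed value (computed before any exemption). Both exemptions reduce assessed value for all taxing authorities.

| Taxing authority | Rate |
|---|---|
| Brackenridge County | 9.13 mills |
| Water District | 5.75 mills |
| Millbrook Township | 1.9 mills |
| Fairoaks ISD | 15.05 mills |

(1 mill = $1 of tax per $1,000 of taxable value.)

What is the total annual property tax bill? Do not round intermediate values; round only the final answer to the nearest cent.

Assessed value = $643,200 × 0.523 = $336,393.6
Senior-citizen exemption = min($64,000, 25% × $336,393.6) = min($64,000, $84,098.4) = $64,000 (dollar cap binds)
Taxable value = $336,393.6 − $75,900 − $64,000 = $196,493.6
Brackenridge County: $196,493.6 × 0.00913 = $1,793.986568
Water District: $196,493.6 × 0.00575 = $1,129.8382
Millbrook Township: $196,493.6 × 0.0019 = $373.33784
Fairoaks ISD: $196,493.6 × 0.01505 = $2,957.22868
Total = $6,254.391288

$6,254.39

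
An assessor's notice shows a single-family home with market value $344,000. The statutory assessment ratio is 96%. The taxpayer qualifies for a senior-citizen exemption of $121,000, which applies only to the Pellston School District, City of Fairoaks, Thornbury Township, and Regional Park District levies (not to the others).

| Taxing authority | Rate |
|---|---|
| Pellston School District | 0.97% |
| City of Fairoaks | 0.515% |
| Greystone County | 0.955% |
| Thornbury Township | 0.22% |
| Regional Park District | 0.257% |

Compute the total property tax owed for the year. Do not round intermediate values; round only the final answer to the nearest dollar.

Assessed value = $344,000 × 0.96 = $330,240
Pellston School District: ($330,240 − $121,000) × 0.0097 = $209,240 × 0.0097 = $2,029.628
City of Fairoaks: ($330,240 − $121,000) × 0.00515 = $209,240 × 0.00515 = $1,077.586
Greystone County: $330,240 × 0.00955 = $3,153.792
Thornbury Township: ($330,240 − $121,000) × 0.0022 = $209,240 × 0.0022 = $460.328
Regional Park District: ($330,240 − $121,000) × 0.00257 = $209,240 × 0.00257 = $537.7468
Total = $7,259.0808

$7,259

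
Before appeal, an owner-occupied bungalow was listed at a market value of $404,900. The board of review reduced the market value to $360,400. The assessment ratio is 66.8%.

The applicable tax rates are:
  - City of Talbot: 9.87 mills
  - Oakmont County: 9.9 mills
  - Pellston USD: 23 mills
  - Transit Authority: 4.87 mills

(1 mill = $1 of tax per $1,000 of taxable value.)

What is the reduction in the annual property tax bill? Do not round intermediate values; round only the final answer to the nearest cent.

$1,416.15

Old assessed value = $404,900 × 0.668 = $270,473.2
New assessed value = $360,400 × 0.668 = $240,747.2
Combined rate = 0.00987 + 0.0099 + 0.023 + 0.00487 = 0.04764
Old tax = $270,473.2 × 0.04764 = $12,885.343248
New tax = $240,747.2 × 0.04764 = $11,469.196608
Reduction = $12,885.343248 − $11,469.196608 = $1,416.14664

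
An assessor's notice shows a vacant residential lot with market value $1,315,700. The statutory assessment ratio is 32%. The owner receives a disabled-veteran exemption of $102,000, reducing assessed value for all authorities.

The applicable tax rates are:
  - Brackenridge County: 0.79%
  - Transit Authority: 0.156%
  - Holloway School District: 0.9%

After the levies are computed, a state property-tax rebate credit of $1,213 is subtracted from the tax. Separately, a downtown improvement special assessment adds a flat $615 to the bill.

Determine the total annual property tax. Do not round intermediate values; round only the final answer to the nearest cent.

Assessed value = $1,315,700 × 0.32 = $421,024
Taxable value = $421,024 − $102,000 = $319,024
Brackenridge County: $319,024 × 0.0079 = $2,520.2896
Transit Authority: $319,024 × 0.00156 = $497.67744
Holloway School District: $319,024 × 0.009 = $2,871.216
Levies subtotal = $5,889.18304
After credit = $5,889.18304 − $1,213 = $4,676.18304
Total = $4,676.18304 + $615 = $5,291.18304

$5,291.18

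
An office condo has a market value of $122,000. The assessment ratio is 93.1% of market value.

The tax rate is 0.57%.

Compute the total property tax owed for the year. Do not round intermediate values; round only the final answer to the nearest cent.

$647.42

Assessed value = $122,000 × 0.931 = $113,582
Tax = $113,582 × 0.0057 = $647.4174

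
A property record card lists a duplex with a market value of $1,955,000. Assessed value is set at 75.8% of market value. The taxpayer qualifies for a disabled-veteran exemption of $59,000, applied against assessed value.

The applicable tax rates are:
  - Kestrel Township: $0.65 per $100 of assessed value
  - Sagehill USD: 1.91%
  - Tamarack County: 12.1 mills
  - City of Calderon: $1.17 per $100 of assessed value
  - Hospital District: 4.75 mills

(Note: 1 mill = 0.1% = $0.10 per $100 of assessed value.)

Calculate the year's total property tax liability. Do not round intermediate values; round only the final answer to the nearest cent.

Assessed value = $1,955,000 × 0.758 = $1,481,890
Taxable value = $1,481,890 − $59,000 = $1,422,890
Kestrel Township: $1,422,890 × 0.0065 = $9,248.785
Sagehill USD: $1,422,890 × 0.0191 = $27,177.199
Tamarack County: $1,422,890 × 0.0121 = $17,216.969
City of Calderon: $1,422,890 × 0.0117 = $16,647.813
Hospital District: $1,422,890 × 0.00475 = $6,758.7275
Total = $77,049.4935

$77,049.49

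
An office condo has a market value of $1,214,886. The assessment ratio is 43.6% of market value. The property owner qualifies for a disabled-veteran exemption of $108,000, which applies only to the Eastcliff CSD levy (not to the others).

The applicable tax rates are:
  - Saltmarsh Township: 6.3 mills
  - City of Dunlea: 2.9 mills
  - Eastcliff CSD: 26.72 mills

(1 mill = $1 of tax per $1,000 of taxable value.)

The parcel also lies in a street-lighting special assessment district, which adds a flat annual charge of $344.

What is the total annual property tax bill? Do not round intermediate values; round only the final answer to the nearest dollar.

Assessed value = $1,214,886 × 0.436 = $529,690.296
Saltmarsh Township: $529,690.296 × 0.0063 = $3,337.0488648
City of Dunlea: $529,690.296 × 0.0029 = $1,536.1018584
Eastcliff CSD: ($529,690.296 − $108,000) × 0.02672 = $421,690.296 × 0.02672 = $11,267.56470912
Levies subtotal = $16,140.71543232
Total = $16,140.71543232 + $344 = $16,484.71543232

$16,485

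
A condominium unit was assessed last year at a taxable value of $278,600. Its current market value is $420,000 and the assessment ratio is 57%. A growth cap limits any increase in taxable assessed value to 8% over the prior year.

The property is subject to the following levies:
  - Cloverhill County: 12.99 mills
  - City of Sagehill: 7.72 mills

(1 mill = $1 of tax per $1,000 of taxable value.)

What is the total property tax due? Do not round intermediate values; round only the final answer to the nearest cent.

$4,957.97

Uncapped assessed value = $420,000 × 0.57 = $239,400
Cap limit = $278,600 × 1.08 = $300,888
Taxable assessed value = min($239,400, $300,888) = $239,400 (cap does not bind)
Cloverhill County: $239,400 × 0.01299 = $3,109.806
City of Sagehill: $239,400 × 0.00772 = $1,848.168
Total = $4,957.974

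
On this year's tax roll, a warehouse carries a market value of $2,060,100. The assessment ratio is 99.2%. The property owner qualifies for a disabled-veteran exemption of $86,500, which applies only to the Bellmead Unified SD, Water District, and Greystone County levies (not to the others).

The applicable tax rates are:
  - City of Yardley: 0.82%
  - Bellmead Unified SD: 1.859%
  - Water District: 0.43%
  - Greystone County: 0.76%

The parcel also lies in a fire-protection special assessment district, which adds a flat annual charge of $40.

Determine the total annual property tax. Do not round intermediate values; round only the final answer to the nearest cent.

Assessed value = $2,060,100 × 0.992 = $2,043,619.2
City of Yardley: $2,043,619.2 × 0.0082 = $16,757.67744
Bellmead Unified SD: ($2,043,619.2 − $86,500) × 0.01859 = $1,957,119.2 × 0.01859 = $36,382.845928
Water District: ($2,043,619.2 − $86,500) × 0.0043 = $1,957,119.2 × 0.0043 = $8,415.61256
Greystone County: ($2,043,619.2 − $86,500) × 0.0076 = $1,957,119.2 × 0.0076 = $14,874.10592
Levies subtotal = $76,430.241848
Total = $76,430.241848 + $40 = $76,470.241848

$76,470.24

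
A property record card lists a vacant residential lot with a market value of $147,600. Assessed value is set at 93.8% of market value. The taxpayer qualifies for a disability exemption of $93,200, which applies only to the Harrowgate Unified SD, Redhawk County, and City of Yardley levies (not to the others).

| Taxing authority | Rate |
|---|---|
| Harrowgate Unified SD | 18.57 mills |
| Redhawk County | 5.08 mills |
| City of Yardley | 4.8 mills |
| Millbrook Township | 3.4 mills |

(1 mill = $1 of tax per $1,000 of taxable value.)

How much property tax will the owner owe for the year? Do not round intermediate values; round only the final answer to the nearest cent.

Assessed value = $147,600 × 0.938 = $138,448.8
Harrowgate Unified SD: ($138,448.8 − $93,200) × 0.01857 = $45,248.8 × 0.01857 = $840.270216
Redhawk County: ($138,448.8 − $93,200) × 0.00508 = $45,248.8 × 0.00508 = $229.863904
City of Yardley: ($138,448.8 − $93,200) × 0.0048 = $45,248.8 × 0.0048 = $217.19424
Millbrook Township: $138,448.8 × 0.0034 = $470.72592
Total = $1,758.05428

$1,758.05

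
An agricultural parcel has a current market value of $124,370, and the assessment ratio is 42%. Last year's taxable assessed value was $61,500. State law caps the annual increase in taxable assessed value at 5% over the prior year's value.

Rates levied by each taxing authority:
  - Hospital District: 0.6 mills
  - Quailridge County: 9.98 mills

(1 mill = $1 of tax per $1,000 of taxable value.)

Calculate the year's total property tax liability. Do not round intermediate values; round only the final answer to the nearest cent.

$552.65

Uncapped assessed value = $124,370 × 0.42 = $52,235.4
Cap limit = $61,500 × 1.05 = $64,575
Taxable assessed value = min($52,235.4, $64,575) = $52,235.4 (cap does not bind)
Hospital District: $52,235.4 × 0.0006 = $31.34124
Quailridge County: $52,235.4 × 0.00998 = $521.309292
Total = $552.650532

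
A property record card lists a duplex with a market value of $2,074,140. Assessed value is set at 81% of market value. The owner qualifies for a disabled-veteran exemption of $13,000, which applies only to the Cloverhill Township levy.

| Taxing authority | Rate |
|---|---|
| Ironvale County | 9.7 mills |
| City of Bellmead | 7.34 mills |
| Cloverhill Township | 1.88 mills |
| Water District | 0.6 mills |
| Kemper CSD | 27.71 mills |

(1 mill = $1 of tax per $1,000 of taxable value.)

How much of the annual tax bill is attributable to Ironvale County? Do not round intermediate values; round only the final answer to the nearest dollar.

Assessed value = $2,074,140 × 0.81 = $1,680,053.4
Ironvale County taxable value = $1,680,053.4 (exemption does not apply)
Ironvale County levy = $1,680,053.4 × 0.0097 = $16,296.51798

$16,297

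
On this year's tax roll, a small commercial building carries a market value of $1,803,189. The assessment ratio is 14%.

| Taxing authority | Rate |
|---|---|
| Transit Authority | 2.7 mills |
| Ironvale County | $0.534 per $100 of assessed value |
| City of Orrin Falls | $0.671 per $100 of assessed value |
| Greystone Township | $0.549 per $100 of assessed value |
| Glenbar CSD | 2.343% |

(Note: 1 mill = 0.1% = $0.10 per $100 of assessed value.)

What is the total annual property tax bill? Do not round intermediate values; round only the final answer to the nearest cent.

$11,024.34

Assessed value = $1,803,189 × 0.14 = $252,446.46
Transit Authority: $252,446.46 × 0.0027 = $681.605442
Ironvale County: $252,446.46 × 0.00534 = $1,348.0640964
City of Orrin Falls: $252,446.46 × 0.00671 = $1,693.9157466
Greystone Township: $252,446.46 × 0.00549 = $1,385.9310654
Glenbar CSD: $252,446.46 × 0.02343 = $5,914.8205578
Total = $11,024.3369082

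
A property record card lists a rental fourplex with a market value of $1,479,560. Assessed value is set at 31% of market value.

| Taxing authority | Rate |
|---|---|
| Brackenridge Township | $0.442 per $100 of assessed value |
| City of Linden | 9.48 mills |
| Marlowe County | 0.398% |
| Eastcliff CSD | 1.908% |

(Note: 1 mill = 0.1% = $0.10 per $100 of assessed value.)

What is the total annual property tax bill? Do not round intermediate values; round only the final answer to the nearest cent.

Assessed value = $1,479,560 × 0.31 = $458,663.6
Brackenridge Township: $458,663.6 × 0.00442 = $2,027.293112
City of Linden: $458,663.6 × 0.00948 = $4,348.130928
Marlowe County: $458,663.6 × 0.00398 = $1,825.481128
Eastcliff CSD: $458,663.6 × 0.01908 = $8,751.301488
Total = $16,952.206656

$16,952.21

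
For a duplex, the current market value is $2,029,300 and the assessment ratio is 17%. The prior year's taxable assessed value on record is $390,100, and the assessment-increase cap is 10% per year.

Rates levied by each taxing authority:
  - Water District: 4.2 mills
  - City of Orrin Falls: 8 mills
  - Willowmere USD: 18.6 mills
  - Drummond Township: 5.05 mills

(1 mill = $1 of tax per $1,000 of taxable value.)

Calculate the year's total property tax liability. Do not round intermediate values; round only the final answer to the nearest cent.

$12,367.57

Uncapped assessed value = $2,029,300 × 0.17 = $344,981
Cap limit = $390,100 × 1.1 = $429,110
Taxable assessed value = min($344,981, $429,110) = $344,981 (cap does not bind)
Water District: $344,981 × 0.0042 = $1,448.9202
City of Orrin Falls: $344,981 × 0.008 = $2,759.848
Willowmere USD: $344,981 × 0.0186 = $6,416.6466
Drummond Township: $344,981 × 0.00505 = $1,742.15405
Total = $12,367.56885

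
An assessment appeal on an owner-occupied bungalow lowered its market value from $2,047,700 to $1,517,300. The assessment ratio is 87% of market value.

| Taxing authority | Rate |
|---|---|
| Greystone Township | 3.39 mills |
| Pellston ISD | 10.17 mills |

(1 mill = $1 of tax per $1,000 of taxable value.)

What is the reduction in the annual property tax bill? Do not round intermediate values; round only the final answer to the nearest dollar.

Old assessed value = $2,047,700 × 0.87 = $1,781,499
New assessed value = $1,517,300 × 0.87 = $1,320,051
Combined rate = 0.00339 + 0.01017 = 0.01356
Old tax = $1,781,499 × 0.01356 = $24,157.12644
New tax = $1,320,051 × 0.01356 = $17,899.89156
Reduction = $24,157.12644 − $17,899.89156 = $6,257.23488

$6,257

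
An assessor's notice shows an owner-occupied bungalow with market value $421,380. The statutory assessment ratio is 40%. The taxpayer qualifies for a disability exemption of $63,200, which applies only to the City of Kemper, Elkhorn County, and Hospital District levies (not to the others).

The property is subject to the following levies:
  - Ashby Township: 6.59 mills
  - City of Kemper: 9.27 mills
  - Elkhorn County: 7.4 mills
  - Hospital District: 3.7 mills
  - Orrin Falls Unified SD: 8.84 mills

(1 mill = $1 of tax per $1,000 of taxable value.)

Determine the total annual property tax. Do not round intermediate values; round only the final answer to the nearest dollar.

$4,747

Assessed value = $421,380 × 0.4 = $168,552
Ashby Township: $168,552 × 0.00659 = $1,110.75768
City of Kemper: ($168,552 − $63,200) × 0.00927 = $105,352 × 0.00927 = $976.61304
Elkhorn County: ($168,552 − $63,200) × 0.0074 = $105,352 × 0.0074 = $779.6048
Hospital District: ($168,552 − $63,200) × 0.0037 = $105,352 × 0.0037 = $389.8024
Orrin Falls Unified SD: $168,552 × 0.00884 = $1,489.99968
Total = $4,746.7776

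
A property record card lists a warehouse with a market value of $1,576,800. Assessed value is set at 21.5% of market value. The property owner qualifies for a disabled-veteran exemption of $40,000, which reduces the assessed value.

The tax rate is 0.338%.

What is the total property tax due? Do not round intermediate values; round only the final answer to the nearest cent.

Assessed value = $1,576,800 × 0.215 = $339,012
Taxable value = $339,012 − $40,000 = $299,012
Tax = $299,012 × 0.00338 = $1,010.66056

$1,010.66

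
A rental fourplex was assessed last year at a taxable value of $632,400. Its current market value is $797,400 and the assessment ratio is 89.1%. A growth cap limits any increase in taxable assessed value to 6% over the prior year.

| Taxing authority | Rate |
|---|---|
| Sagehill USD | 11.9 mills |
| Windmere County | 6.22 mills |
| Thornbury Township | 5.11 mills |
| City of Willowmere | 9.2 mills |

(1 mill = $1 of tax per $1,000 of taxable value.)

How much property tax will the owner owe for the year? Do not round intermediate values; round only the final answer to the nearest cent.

Uncapped assessed value = $797,400 × 0.891 = $710,483.4
Cap limit = $632,400 × 1.06 = $670,344
Taxable assessed value = min($710,483.4, $670,344) = $670,344 (cap binds)
Sagehill USD: $670,344 × 0.0119 = $7,977.0936
Windmere County: $670,344 × 0.00622 = $4,169.53968
Thornbury Township: $670,344 × 0.00511 = $3,425.45784
City of Willowmere: $670,344 × 0.0092 = $6,167.1648
Total = $21,739.25592

$21,739.26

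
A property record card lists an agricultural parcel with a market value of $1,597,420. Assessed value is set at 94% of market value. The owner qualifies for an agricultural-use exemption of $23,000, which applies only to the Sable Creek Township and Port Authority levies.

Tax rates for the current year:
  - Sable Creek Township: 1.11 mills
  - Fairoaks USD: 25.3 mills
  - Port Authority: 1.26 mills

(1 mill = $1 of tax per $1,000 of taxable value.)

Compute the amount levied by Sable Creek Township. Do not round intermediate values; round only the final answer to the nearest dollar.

Assessed value = $1,597,420 × 0.94 = $1,501,574.8
Sable Creek Township taxable value = $1,501,574.8 − $23,000 = $1,478,574.8
Sable Creek Township levy = $1,478,574.8 × 0.00111 = $1,641.218028

$1,641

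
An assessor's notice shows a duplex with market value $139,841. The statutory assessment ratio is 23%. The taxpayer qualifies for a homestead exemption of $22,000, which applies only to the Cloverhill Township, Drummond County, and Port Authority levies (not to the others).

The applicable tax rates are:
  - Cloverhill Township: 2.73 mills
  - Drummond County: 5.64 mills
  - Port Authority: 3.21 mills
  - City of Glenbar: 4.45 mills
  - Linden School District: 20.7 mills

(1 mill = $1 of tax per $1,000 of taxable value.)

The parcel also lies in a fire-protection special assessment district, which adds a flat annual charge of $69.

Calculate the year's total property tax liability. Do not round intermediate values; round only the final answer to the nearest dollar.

Assessed value = $139,841 × 0.23 = $32,163.43
Cloverhill Township: ($32,163.43 − $22,000) × 0.00273 = $10,163.43 × 0.00273 = $27.7461639
Drummond County: ($32,163.43 − $22,000) × 0.00564 = $10,163.43 × 0.00564 = $57.3217452
Port Authority: ($32,163.43 − $22,000) × 0.00321 = $10,163.43 × 0.00321 = $32.6246103
City of Glenbar: $32,163.43 × 0.00445 = $143.1272635
Linden School District: $32,163.43 × 0.0207 = $665.783001
Levies subtotal = $926.6027839
Total = $926.6027839 + $69 = $995.6027839

$996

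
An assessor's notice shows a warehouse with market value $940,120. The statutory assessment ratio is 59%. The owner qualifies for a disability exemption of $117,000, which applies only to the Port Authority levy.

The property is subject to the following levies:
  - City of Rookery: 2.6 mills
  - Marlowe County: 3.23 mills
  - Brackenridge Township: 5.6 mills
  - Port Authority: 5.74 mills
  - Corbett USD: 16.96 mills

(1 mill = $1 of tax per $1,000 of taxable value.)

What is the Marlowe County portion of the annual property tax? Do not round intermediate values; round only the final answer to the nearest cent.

$1,791.59

Assessed value = $940,120 × 0.59 = $554,670.8
Marlowe County taxable value = $554,670.8 (exemption does not apply)
Marlowe County levy = $554,670.8 × 0.00323 = $1,791.586684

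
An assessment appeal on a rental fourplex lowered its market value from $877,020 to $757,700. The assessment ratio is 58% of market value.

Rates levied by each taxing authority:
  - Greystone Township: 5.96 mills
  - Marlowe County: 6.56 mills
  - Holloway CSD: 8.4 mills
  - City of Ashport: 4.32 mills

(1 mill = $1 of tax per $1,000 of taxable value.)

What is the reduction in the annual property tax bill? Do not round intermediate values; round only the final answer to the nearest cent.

$1,746.75

Old assessed value = $877,020 × 0.58 = $508,671.6
New assessed value = $757,700 × 0.58 = $439,466
Combined rate = 0.00596 + 0.00656 + 0.0084 + 0.00432 = 0.02524
Old tax = $508,671.6 × 0.02524 = $12,838.871184
New tax = $439,466 × 0.02524 = $11,092.12184
Reduction = $12,838.871184 − $11,092.12184 = $1,746.749344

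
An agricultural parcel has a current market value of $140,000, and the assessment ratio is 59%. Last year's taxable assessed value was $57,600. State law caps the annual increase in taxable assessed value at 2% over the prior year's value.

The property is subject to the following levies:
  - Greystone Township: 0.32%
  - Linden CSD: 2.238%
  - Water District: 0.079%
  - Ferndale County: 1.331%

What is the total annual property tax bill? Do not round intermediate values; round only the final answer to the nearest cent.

$2,331.28

Uncapped assessed value = $140,000 × 0.59 = $82,600
Cap limit = $57,600 × 1.02 = $58,752
Taxable assessed value = min($82,600, $58,752) = $58,752 (cap binds)
Greystone Township: $58,752 × 0.0032 = $188.0064
Linden CSD: $58,752 × 0.02238 = $1,314.86976
Water District: $58,752 × 0.00079 = $46.41408
Ferndale County: $58,752 × 0.01331 = $781.98912
Total = $2,331.27936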